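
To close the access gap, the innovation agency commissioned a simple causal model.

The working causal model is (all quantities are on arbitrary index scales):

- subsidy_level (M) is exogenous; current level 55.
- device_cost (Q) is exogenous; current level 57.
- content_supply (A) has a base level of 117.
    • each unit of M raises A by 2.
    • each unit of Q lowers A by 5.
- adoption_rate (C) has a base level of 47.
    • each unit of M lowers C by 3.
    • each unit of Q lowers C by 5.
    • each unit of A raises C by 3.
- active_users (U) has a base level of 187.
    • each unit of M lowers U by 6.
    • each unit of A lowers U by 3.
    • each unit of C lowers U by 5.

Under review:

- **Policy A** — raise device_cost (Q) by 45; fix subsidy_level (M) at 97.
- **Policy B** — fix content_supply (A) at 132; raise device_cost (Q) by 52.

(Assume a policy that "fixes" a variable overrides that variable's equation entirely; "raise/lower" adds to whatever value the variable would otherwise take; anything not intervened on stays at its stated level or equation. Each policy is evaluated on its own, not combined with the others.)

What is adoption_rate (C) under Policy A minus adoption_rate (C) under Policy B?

Policy A (Q + 45, M := 97):
  M = 97
  Q = 57 + 45 = 102
  A = 117 + 2·97 − 5·102 = -199
  C = 47 − 3·97 − 5·102 + 3·(-199) = -1351
Policy B (A := 132, Q + 52):
  M = 55
  Q = 57 + 52 = 109
  A = 132
  C = 47 − 3·55 − 5·109 + 3·132 = -267
C: -1351 − (-267) = -1084

-1084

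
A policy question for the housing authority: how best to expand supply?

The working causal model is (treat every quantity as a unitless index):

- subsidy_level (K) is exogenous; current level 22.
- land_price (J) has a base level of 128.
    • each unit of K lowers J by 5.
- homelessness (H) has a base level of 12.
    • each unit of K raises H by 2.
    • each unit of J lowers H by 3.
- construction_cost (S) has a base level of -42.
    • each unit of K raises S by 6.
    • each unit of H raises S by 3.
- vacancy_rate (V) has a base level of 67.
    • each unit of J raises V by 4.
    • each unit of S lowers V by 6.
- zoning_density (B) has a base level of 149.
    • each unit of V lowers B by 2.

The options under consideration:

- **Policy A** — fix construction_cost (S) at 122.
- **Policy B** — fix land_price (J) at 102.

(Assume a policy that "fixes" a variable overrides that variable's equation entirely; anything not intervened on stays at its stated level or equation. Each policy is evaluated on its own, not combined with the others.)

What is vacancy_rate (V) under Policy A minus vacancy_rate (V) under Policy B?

-5028

Policy A (S := 122):
  K = 22
  J = 128 − 5·22 = 18
  H = 12 + 2·22 − 3·18 = 2
  S = 122
  V = 67 + 4·18 − 6·122 = -593
Policy B (J := 102):
  K = 22
  J = 102
  H = 12 + 2·22 − 3·102 = -250
  S = -42 + 6·22 + 3·(-250) = -660
  V = 67 + 4·102 − 6·(-660) = 4435
V: -593 − 4435 = -5028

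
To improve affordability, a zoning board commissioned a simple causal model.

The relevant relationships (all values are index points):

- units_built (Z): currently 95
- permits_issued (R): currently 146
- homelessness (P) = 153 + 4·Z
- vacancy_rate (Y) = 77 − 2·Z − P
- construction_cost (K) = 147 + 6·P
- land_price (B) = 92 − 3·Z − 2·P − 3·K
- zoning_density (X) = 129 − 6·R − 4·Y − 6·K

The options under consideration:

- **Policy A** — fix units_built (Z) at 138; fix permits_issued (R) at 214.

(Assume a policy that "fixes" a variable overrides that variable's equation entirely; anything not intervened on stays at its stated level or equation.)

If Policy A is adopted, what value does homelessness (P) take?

705

Policy A (Z := 138, R := 214):
  Z = 138
  P = 153 + 4·138 = 705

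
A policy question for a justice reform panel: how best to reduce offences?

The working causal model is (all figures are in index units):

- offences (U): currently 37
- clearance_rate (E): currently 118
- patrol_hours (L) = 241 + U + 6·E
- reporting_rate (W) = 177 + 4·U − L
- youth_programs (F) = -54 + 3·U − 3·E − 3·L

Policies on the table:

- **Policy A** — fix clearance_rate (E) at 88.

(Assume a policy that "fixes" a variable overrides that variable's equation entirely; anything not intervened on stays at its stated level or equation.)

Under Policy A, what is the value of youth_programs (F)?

-2625

Policy A (E := 88):
  U = 37
  E = 88
  L = 241 + 37 + 6·88 = 806
  F = -54 + 3·37 − 3·88 − 3·806 = -2625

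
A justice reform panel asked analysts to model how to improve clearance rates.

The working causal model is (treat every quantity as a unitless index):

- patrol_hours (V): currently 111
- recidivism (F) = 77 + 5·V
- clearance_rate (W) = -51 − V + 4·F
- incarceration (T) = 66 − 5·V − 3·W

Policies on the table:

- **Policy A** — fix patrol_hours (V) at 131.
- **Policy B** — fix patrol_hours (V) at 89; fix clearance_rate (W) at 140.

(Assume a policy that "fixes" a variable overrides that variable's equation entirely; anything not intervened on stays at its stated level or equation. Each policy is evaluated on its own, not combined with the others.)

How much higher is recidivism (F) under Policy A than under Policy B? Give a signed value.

Policy A (V := 131):
  V = 131
  F = 77 + 5·131 = 732
Policy B (V := 89, W := 140):
  V = 89
  F = 77 + 5·89 = 522
F: 732 − 522 = 210

210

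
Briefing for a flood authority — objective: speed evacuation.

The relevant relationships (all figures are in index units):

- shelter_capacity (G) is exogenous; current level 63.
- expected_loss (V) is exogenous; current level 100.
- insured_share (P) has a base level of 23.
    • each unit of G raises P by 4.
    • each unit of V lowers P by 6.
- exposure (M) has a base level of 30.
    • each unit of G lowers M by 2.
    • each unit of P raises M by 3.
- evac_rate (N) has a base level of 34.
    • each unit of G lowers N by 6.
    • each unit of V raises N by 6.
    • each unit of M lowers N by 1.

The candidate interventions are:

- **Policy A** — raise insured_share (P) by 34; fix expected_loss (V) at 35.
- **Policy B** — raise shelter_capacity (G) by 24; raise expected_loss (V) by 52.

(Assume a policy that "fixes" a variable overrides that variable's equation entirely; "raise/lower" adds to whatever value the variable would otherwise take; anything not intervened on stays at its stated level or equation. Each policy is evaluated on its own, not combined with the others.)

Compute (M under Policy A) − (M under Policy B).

Policy A (P + 34, V := 35):
  G = 63
  V = 35
  P = 23 + 4·63 − 6·35 (+34 from intervention) = 99
  M = 30 − 2·63 + 3·99 = 201
Policy B (G + 24, V + 52):
  G = 63 + 24 = 87
  V = 100 + 52 = 152
  P = 23 + 4·87 − 6·152 = -541
  M = 30 − 2·87 + 3·(-541) = -1767
M: 201 − (-1767) = 1968

1968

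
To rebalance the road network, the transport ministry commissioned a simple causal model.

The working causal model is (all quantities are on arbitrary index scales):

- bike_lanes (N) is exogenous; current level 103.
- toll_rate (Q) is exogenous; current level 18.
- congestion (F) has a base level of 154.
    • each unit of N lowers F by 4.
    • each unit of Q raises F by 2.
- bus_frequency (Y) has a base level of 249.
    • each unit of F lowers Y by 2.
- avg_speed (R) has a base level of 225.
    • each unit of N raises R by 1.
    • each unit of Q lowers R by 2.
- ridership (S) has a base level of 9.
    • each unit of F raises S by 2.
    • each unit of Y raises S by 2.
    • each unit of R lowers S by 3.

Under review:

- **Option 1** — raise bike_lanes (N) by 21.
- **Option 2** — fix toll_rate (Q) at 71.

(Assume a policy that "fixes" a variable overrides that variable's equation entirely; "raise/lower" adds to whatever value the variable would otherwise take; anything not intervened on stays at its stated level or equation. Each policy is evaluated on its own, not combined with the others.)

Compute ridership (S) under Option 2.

Option 2 (Q := 71):
  N = 103
  Q = 71
  F = 154 − 4·103 + 2·71 = -116
  Y = 249 − 2·(-116) = 481
  R = 225 + 103 − 2·71 = 186
  S = 9 + 2·(-116) + 2·481 − 3·186 = 181

181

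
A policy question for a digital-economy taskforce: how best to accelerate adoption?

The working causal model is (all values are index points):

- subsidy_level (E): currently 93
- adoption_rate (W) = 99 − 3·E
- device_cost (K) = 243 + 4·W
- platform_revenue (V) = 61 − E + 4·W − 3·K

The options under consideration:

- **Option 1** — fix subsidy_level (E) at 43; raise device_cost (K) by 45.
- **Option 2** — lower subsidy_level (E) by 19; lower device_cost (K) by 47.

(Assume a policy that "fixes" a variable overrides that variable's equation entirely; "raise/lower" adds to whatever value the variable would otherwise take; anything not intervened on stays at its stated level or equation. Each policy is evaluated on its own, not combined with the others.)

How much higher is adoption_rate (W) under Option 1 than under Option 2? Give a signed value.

Option 1 (E := 43, K + 45):
  E = 43
  W = 99 − 3·43 = -30
Option 2 (E − 19, K − 47):
  E = 93 − 19 = 74
  W = 99 − 3·74 = -123
W: -30 − (-123) = 93

93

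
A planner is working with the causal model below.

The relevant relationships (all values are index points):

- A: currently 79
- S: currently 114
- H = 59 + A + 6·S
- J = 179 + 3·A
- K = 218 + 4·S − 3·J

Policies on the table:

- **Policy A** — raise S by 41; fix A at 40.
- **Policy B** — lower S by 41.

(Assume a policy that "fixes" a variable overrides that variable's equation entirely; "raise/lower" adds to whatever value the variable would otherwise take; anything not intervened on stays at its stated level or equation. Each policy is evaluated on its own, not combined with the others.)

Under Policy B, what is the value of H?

Policy B (S − 41):
  A = 79
  S = 114 − 41 = 73
  H = 59 + 79 + 6·73 = 576

576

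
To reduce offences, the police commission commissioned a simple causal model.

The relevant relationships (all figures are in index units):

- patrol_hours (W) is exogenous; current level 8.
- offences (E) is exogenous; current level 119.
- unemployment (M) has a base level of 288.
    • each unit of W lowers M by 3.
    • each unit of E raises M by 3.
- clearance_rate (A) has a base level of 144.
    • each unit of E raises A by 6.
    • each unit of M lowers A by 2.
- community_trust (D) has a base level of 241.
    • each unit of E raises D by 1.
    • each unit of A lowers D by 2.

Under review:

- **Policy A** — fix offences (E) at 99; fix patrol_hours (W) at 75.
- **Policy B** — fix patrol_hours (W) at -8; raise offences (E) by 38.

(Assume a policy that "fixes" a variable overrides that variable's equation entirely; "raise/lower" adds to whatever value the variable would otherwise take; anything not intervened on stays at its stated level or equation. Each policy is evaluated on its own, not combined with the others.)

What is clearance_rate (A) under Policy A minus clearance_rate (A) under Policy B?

498

Policy A (E := 99, W := 75):
  W = 75
  E = 99
  M = 288 − 3·75 + 3·99 = 360
  A = 144 + 6·99 − 2·360 = 18
Policy B (W := -8, E + 38):
  W = -8
  E = 119 + 38 = 157
  M = 288 − 3·(-8) + 3·157 = 783
  A = 144 + 6·157 − 2·783 = -480
A: 18 − (-480) = 498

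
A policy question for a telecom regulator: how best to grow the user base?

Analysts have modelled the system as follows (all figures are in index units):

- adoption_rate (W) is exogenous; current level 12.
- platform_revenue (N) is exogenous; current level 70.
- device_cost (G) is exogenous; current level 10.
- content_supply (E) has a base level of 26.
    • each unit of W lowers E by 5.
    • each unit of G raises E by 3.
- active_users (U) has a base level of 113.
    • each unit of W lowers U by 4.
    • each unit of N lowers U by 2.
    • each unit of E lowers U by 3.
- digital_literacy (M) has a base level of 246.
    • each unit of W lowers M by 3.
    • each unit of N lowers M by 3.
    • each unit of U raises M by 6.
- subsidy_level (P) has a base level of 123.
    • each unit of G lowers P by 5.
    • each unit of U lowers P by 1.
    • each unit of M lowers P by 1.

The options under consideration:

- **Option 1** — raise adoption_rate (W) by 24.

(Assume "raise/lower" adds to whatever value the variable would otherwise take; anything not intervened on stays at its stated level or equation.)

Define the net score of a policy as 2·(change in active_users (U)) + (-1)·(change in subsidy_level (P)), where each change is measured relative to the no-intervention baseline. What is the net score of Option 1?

2304

Baseline:
  W = 12
  N = 70
  G = 10
  E = 26 − 5·12 + 3·10 = -4
  U = 113 − 4·12 − 2·70 − 3·(-4) = -63
  M = 246 − 3·12 − 3·70 + 6·(-63) = -378
  P = 123 − 5·10 − (-63) − (-378) = 514
Option 1 (W + 24):
  W = 12 + 24 = 36
  N = 70
  G = 10
  E = 26 − 5·36 + 3·10 = -124
  U = 113 − 4·36 − 2·70 − 3·(-124) = 201
  M = 246 − 3·36 − 3·70 + 6·201 = 1134
  P = 123 − 5·10 − 201 − 1134 = -1262
ΔU = 201 − (-63) = 264; ΔP = -1262 − 514 = -1776
Score = 2·264 + (-1)·(-1776) = 2304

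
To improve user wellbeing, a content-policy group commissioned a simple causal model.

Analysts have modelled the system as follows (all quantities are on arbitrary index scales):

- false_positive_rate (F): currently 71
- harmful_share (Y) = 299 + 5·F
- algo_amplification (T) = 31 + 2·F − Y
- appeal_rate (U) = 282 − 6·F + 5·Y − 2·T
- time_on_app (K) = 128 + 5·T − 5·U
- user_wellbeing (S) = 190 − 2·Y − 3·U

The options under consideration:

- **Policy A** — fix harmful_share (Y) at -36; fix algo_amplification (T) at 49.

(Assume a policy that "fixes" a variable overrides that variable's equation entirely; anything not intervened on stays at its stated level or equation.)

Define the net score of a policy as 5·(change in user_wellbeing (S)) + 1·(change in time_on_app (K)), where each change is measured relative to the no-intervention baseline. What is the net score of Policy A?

Baseline:
  F = 71
  Y = 299 + 5·71 = 654
  T = 31 + 2·71 − 654 = -481
  U = 282 − 6·71 + 5·654 − 2·(-481) = 4088
  K = 128 + 5·(-481) − 5·4088 = -22717
  S = 190 − 2·654 − 3·4088 = -13382
Policy A (Y := -36, T := 49):
  F = 71
  Y = -36
  T = 49
  U = 282 − 6·71 + 5·(-36) − 2·49 = -422
  K = 128 + 5·49 − 5·(-422) = 2483
  S = 190 − 2·(-36) − 3·(-422) = 1528
ΔS = 1528 − (-13382) = 14910; ΔK = 2483 − (-22717) = 25200
Score = 5·14910 + 1·25200 = 99750

99750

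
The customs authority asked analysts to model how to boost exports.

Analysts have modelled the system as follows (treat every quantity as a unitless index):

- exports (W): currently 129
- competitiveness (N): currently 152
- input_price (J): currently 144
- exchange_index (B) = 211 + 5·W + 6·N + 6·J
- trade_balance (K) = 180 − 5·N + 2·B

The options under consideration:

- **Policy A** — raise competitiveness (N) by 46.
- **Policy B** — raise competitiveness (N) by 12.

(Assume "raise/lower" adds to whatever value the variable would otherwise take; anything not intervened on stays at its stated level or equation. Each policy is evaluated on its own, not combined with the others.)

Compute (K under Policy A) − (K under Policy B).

238

Policy A (N + 46):
  W = 129
  N = 152 + 46 = 198
  J = 144
  B = 211 + 5·129 + 6·198 + 6·144 = 2908
  K = 180 − 5·198 + 2·2908 = 5006
Policy B (N + 12):
  W = 129
  N = 152 + 12 = 164
  J = 144
  B = 211 + 5·129 + 6·164 + 6·144 = 2704
  K = 180 − 5·164 + 2·2704 = 4768
K: 5006 − 4768 = 238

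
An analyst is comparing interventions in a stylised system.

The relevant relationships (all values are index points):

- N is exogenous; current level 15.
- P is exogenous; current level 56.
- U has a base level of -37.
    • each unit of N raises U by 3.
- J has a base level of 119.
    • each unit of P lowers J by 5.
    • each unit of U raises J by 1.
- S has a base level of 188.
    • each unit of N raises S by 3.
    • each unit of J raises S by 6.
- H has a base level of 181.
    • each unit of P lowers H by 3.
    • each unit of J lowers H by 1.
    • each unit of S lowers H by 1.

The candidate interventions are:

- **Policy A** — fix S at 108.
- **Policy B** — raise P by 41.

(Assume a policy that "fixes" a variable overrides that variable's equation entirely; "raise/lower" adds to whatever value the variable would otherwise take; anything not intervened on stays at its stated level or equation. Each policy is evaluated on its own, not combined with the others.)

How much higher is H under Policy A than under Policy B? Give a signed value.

Policy A (S := 108):
  N = 15
  P = 56
  U = -37 + 3·15 = 8
  J = 119 − 5·56 + 8 = -153
  S = 108
  H = 181 − 3·56 − (-153) − 108 = 58
Policy B (P + 41):
  N = 15
  P = 56 + 41 = 97
  U = -37 + 3·15 = 8
  J = 119 − 5·97 + 8 = -358
  S = 188 + 3·15 + 6·(-358) = -1915
  H = 181 − 3·97 − (-358) − (-1915) = 2163
H: 58 − 2163 = -2105

-2105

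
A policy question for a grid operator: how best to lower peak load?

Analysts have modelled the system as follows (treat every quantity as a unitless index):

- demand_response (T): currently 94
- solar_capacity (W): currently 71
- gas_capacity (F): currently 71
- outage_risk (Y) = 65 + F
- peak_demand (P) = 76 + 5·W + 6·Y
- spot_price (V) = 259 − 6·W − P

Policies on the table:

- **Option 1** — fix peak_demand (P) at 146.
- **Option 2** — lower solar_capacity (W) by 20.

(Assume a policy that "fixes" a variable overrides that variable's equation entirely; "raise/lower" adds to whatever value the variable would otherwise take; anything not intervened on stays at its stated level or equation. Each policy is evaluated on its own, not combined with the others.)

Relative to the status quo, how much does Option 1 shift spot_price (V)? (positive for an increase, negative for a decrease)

Baseline:
  W = 71
  F = 71
  Y = 65 + 71 = 136
  P = 76 + 5·71 + 6·136 = 1247
  V = 259 − 6·71 − 1247 = -1414
Option 1 (P := 146):
  W = 71
  F = 71
  Y = 65 + 71 = 136
  P = 146
  V = 259 − 6·71 − 146 = -313
Change in V: -313 − (-1414) = 1101

1101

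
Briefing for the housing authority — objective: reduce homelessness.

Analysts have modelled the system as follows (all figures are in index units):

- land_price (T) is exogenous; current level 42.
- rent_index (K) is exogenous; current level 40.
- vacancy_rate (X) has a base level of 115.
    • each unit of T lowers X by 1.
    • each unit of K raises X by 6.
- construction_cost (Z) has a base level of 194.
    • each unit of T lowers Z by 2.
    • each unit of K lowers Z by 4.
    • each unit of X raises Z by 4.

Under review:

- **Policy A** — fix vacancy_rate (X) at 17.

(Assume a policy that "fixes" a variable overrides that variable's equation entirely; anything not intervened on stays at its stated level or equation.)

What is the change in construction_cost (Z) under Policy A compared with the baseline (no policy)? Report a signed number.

-1184

Baseline:
  T = 42
  K = 40
  X = 115 − 42 + 6·40 = 313
  Z = 194 − 2·42 − 4·40 + 4·313 = 1202
Policy A (X := 17):
  T = 42
  K = 40
  X = 17
  Z = 194 − 2·42 − 4·40 + 4·17 = 18
Change in Z: 18 − 1202 = -1184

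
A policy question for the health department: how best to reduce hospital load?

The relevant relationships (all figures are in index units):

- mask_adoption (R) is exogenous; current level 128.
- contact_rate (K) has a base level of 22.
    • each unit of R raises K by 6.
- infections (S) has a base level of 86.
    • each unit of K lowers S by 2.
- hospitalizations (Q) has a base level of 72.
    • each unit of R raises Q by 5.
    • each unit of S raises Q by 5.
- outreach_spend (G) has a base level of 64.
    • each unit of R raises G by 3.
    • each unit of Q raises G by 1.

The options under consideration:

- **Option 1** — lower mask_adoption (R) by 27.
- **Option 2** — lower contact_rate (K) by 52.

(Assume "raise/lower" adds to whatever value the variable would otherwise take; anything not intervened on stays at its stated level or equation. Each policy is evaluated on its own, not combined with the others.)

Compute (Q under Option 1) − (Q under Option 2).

Option 1 (R − 27):
  R = 128 − 27 = 101
  K = 22 + 6·101 = 628
  S = 86 − 2·628 = -1170
  Q = 72 + 5·101 + 5·(-1170) = -5273
Option 2 (K − 52):
  R = 128
  K = 22 + 6·128 (−52 from intervention) = 738
  S = 86 − 2·738 = -1390
  Q = 72 + 5·128 + 5·(-1390) = -6238
Q: -5273 − (-6238) = 965

965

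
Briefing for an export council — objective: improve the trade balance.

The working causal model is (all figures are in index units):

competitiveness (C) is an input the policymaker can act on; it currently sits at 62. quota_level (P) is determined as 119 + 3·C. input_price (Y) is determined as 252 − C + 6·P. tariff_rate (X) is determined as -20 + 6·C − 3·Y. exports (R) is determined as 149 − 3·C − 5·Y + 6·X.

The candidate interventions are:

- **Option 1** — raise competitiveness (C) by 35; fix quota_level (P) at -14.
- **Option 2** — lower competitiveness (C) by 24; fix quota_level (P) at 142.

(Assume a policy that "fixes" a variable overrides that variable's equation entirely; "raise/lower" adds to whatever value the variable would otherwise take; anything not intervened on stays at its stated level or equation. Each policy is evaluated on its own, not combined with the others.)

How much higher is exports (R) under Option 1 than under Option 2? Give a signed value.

24832

Option 1 (C + 35, P := -14):
  C = 62 + 35 = 97
  P = -14
  Y = 252 − 97 + 6·(-14) = 71
  X = -20 + 6·97 − 3·71 = 349
  R = 149 − 3·97 − 5·71 + 6·349 = 1597
Option 2 (C − 24, P := 142):
  C = 62 − 24 = 38
  P = 142
  Y = 252 − 38 + 6·142 = 1066
  X = -20 + 6·38 − 3·1066 = -2990
  R = 149 − 3·38 − 5·1066 + 6·(-2990) = -23235
R: 1597 − (-23235) = 24832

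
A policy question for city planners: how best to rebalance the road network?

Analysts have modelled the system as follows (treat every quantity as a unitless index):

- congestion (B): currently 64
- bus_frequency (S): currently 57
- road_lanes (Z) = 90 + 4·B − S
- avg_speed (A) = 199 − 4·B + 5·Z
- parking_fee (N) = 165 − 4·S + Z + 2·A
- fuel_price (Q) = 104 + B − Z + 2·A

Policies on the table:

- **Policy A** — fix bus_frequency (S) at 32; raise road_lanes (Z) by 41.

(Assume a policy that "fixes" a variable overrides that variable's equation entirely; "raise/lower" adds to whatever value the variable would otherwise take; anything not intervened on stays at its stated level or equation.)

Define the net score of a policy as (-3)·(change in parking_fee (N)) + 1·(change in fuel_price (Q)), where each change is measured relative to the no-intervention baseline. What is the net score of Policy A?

Baseline:
  B = 64
  S = 57
  Z = 90 + 4·64 − 57 = 289
  A = 199 − 4·64 + 5·289 = 1388
  N = 165 − 4·57 + 289 + 2·1388 = 3002
  Q = 104 + 64 − 289 + 2·1388 = 2655
Policy A (S := 32, Z + 41):
  B = 64
  S = 32
  Z = 90 + 4·64 − 32 (+41 from intervention) = 355
  A = 199 − 4·64 + 5·355 = 1718
  N = 165 − 4·32 + 355 + 2·1718 = 3828
  Q = 104 + 64 − 355 + 2·1718 = 3249
ΔN = 3828 − 3002 = 826; ΔQ = 3249 − 2655 = 594
Score = (-3)·826 + 1·594 = -1884

-1884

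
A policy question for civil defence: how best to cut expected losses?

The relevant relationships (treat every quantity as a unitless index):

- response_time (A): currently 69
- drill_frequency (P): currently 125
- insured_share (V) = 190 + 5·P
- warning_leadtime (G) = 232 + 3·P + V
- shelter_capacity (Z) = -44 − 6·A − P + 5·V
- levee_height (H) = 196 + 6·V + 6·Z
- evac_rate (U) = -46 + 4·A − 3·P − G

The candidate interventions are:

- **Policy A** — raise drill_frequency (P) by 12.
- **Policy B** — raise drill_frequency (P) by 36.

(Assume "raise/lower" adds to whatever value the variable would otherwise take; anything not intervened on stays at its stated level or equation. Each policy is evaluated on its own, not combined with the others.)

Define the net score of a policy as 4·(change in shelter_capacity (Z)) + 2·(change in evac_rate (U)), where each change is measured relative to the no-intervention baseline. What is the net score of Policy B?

Baseline:
  A = 69
  P = 125
  V = 190 + 5·125 = 815
  G = 232 + 3·125 + 815 = 1422
  Z = -44 − 6·69 − 125 + 5·815 = 3492
  U = -46 + 4·69 − 3·125 − 1422 = -1567
Policy B (P + 36):
  A = 69
  P = 125 + 36 = 161
  V = 190 + 5·161 = 995
  G = 232 + 3·161 + 995 = 1710
  Z = -44 − 6·69 − 161 + 5·995 = 4356
  U = -46 + 4·69 − 3·161 − 1710 = -1963
ΔZ = 4356 − 3492 = 864; ΔU = -1963 − (-1567) = -396
Score = 4·864 + 2·(-396) = 2664

2664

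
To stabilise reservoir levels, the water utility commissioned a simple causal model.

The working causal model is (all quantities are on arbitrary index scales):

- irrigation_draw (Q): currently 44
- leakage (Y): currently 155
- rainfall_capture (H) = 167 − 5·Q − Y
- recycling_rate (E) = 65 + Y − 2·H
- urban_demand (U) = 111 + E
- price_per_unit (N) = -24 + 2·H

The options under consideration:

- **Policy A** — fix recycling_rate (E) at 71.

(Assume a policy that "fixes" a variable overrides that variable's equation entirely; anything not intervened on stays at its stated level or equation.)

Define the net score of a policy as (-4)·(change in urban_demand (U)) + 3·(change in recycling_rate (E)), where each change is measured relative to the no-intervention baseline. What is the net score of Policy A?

565

Baseline:
  Q = 44
  Y = 155
  H = 167 − 5·44 − 155 = -208
  E = 65 + 155 − 2·(-208) = 636
  U = 111 + 636 = 747
Policy A (E := 71):
  Q = 44
  Y = 155
  H = 167 − 5·44 − 155 = -208
  E = 71
  U = 111 + 71 = 182
ΔU = 182 − 747 = -565; ΔE = 71 − 636 = -565
Score = (-4)·(-565) + 3·(-565) = 565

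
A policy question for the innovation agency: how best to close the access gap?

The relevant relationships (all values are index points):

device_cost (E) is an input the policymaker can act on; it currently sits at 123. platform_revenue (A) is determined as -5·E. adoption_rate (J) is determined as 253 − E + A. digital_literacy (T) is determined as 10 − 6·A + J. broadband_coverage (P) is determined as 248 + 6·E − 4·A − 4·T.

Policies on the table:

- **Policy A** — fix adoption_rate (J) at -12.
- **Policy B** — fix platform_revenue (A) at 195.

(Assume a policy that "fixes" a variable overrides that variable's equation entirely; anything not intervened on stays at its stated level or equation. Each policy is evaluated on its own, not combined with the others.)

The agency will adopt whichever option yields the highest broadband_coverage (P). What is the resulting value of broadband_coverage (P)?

Policy A (J := -12):
  E = 123
  A = 0 − 5·123 = -615
  J = -12
  T = 10 − 6·(-615) + (-12) = 3688
  P = 248 + 6·123 − 4·(-615) − 4·3688 = -11306
Policy B (A := 195):
  E = 123
  A = 195
  J = 253 − 123 + 195 = 325
  T = 10 − 6·195 + 325 = -835
  P = 248 + 6·123 − 4·195 − 4·(-835) = 3546
Comparing — Policy A: P=-11306, Policy B: P=3546. Highest is 3546 (Policy B).

3546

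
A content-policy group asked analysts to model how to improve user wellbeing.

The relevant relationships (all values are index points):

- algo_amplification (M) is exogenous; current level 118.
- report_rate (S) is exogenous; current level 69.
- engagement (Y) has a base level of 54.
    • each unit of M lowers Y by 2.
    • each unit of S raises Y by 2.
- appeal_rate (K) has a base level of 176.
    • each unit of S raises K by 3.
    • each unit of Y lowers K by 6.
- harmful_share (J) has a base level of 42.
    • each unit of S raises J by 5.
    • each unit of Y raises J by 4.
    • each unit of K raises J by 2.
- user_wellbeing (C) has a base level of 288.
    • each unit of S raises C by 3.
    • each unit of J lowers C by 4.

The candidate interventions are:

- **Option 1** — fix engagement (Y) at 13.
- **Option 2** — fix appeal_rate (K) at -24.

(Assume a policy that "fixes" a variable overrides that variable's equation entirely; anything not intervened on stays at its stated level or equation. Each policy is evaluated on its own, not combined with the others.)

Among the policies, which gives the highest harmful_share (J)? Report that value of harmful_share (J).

1049

Option 1 (Y := 13):
  M = 118
  S = 69
  Y = 13
  K = 176 + 3·69 − 6·13 = 305
  J = 42 + 5·69 + 4·13 + 2·305 = 1049
Option 2 (K := -24):
  M = 118
  S = 69
  Y = 54 − 2·118 + 2·69 = -44
  K = -24
  J = 42 + 5·69 + 4·(-44) + 2·(-24) = 163
Comparing — Option 1: J=1049, Option 2: J=163. Highest is 1049 (Option 1).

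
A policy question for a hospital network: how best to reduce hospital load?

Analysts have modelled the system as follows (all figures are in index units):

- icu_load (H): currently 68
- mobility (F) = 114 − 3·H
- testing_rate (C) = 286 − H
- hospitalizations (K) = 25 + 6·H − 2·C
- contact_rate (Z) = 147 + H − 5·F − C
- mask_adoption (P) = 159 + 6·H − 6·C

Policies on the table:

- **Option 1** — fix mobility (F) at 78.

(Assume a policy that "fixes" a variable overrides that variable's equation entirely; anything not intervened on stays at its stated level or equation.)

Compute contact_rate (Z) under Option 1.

-393

Option 1 (F := 78):
  H = 68
  F = 78
  C = 286 − 68 = 218
  Z = 147 + 68 − 5·78 − 218 = -393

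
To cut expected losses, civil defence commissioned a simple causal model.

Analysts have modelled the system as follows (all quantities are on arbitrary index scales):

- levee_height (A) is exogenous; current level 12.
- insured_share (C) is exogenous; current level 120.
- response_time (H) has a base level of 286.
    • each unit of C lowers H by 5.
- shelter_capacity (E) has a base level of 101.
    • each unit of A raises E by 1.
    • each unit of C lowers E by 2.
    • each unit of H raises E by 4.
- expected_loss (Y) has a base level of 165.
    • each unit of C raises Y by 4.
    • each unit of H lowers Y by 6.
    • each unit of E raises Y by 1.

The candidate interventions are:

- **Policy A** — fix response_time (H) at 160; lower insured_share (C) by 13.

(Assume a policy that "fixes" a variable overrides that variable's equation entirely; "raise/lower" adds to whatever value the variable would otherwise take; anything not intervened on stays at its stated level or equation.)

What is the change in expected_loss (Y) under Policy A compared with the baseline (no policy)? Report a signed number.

Baseline:
  A = 12
  C = 120
  H = 286 − 5·120 = -314
  E = 101 + 12 − 2·120 + 4·(-314) = -1383
  Y = 165 + 4·120 − 6·(-314) + (-1383) = 1146
Policy A (H := 160, C − 13):
  A = 12
  C = 120 − 13 = 107
  H = 160
  E = 101 + 12 − 2·107 + 4·160 = 539
  Y = 165 + 4·107 − 6·160 + 539 = 172
Change in Y: 172 − 1146 = -974

-974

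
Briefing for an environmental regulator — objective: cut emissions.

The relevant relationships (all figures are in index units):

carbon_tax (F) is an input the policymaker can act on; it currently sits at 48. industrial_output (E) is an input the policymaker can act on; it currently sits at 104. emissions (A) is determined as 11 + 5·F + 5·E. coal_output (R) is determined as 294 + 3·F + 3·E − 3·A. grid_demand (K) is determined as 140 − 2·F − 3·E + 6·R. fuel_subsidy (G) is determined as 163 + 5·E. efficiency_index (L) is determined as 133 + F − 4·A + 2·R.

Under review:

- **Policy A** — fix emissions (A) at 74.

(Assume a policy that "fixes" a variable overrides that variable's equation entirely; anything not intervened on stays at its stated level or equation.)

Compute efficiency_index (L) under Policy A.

941

Policy A (A := 74):
  F = 48
  E = 104
  A = 74
  R = 294 + 3·48 + 3·104 − 3·74 = 528
  L = 133 + 48 − 4·74 + 2·528 = 941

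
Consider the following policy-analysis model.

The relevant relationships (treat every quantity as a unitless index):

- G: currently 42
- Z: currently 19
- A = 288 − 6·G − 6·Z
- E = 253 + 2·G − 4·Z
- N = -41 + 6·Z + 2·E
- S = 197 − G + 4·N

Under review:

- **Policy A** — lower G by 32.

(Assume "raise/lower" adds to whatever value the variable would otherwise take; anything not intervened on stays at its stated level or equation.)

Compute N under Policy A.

Policy A (G − 32):
  G = 42 − 32 = 10
  Z = 19
  E = 253 + 2·10 − 4·19 = 197
  N = -41 + 6·19 + 2·197 = 467

467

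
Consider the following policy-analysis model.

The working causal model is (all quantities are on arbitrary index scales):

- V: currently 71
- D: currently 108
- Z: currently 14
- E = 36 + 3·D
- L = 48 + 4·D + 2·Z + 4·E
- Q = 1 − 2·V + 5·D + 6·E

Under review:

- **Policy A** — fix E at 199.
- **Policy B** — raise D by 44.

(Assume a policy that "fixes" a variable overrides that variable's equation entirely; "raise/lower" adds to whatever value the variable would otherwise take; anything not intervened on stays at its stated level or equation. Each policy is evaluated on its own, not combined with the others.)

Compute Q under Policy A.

Policy A (E := 199):
  V = 71
  D = 108
  E = 199
  Q = 1 − 2·71 + 5·108 + 6·199 = 1593

1593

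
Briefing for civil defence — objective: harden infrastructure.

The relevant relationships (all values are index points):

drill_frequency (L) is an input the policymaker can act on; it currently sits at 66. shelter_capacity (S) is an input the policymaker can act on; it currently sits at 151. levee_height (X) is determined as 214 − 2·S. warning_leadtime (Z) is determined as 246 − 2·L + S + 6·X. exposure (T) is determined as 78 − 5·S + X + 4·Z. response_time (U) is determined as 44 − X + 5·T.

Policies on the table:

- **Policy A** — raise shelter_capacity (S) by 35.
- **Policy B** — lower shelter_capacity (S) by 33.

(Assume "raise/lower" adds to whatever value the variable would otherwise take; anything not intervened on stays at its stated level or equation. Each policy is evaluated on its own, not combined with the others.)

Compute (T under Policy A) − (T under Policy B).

Policy A (S + 35):
  L = 66
  S = 151 + 35 = 186
  X = 214 − 2·186 = -158
  Z = 246 − 2·66 + 186 + 6·(-158) = -648
  T = 78 − 5·186 + (-158) + 4·(-648) = -3602
Policy B (S − 33):
  L = 66
  S = 151 − 33 = 118
  X = 214 − 2·118 = -22
  Z = 246 − 2·66 + 118 + 6·(-22) = 100
  T = 78 − 5·118 + (-22) + 4·100 = -134
T: -3602 − (-134) = -3468

-3468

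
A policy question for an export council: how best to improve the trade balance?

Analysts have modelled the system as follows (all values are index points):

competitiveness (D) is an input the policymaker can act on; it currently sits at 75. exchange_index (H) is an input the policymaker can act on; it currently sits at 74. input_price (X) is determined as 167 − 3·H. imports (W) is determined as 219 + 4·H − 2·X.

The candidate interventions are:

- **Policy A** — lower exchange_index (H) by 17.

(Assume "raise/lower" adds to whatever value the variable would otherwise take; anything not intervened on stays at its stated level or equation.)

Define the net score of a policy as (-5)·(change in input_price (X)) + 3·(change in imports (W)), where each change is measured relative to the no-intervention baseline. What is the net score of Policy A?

-765

Baseline:
  H = 74
  X = 167 − 3·74 = -55
  W = 219 + 4·74 − 2·(-55) = 625
Policy A (H − 17):
  H = 74 − 17 = 57
  X = 167 − 3·57 = -4
  W = 219 + 4·57 − 2·(-4) = 455
ΔX = -4 − (-55) = 51; ΔW = 455 − 625 = -170
Score = (-5)·51 + 3·(-170) = -765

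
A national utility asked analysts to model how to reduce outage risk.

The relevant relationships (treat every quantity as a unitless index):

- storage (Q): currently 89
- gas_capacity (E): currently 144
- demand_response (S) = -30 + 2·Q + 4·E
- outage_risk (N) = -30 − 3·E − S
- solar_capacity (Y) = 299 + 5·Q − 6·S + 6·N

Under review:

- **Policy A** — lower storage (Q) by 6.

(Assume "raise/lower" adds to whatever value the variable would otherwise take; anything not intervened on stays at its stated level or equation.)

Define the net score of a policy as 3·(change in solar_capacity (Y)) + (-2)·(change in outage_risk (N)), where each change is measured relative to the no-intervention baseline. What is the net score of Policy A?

318

Baseline:
  Q = 89
  E = 144
  S = -30 + 2·89 + 4·144 = 724
  N = -30 − 3·144 − 724 = -1186
  Y = 299 + 5·89 − 6·724 + 6·(-1186) = -10716
Policy A (Q − 6):
  Q = 89 − 6 = 83
  E = 144
  S = -30 + 2·83 + 4·144 = 712
  N = -30 − 3·144 − 712 = -1174
  Y = 299 + 5·83 − 6·712 + 6·(-1174) = -10602
ΔY = -10602 − (-10716) = 114; ΔN = -1174 − (-1186) = 12
Score = 3·114 + (-2)·12 = 318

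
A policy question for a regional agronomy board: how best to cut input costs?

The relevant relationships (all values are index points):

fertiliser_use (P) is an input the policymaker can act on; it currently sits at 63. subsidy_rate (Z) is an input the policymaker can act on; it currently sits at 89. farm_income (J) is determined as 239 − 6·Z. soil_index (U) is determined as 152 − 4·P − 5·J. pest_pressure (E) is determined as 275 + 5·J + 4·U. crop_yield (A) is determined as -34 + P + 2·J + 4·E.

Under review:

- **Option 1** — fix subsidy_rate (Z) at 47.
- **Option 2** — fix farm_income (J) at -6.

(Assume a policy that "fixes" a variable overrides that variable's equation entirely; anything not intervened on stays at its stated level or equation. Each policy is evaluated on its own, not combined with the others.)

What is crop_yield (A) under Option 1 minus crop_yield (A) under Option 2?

Option 1 (Z := 47):
  P = 63
  Z = 47
  J = 239 − 6·47 = -43
  U = 152 − 4·63 − 5·(-43) = 115
  E = 275 + 5·(-43) + 4·115 = 520
  A = -34 + 63 + 2·(-43) + 4·520 = 2023
Option 2 (J := -6):
  P = 63
  Z = 89
  J = -6
  U = 152 − 4·63 − 5·(-6) = -70
  E = 275 + 5·(-6) + 4·(-70) = -35
  A = -34 + 63 + 2·(-6) + 4·(-35) = -123
A: 2023 − (-123) = 2146

2146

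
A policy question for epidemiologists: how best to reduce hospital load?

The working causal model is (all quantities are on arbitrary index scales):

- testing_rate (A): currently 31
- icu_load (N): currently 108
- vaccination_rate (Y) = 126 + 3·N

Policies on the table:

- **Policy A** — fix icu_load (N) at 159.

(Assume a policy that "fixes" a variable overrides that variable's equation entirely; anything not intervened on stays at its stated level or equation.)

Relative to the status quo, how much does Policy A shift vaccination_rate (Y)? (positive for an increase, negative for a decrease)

153

Baseline:
  N = 108
  Y = 126 + 3·108 = 450
Policy A (N := 159):
  N = 159
  Y = 126 + 3·159 = 603
Change in Y: 603 − 450 = 153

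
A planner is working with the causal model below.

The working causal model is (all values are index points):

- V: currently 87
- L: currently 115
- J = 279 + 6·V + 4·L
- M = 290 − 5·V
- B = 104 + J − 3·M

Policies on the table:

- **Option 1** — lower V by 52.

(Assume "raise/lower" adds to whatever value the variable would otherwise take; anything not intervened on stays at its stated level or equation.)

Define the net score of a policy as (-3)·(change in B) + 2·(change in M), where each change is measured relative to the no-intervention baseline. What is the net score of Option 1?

3796

Baseline:
  V = 87
  L = 115
  J = 279 + 6·87 + 4·115 = 1261
  M = 290 − 5·87 = -145
  B = 104 + 1261 − 3·(-145) = 1800
Option 1 (V − 52):
  V = 87 − 52 = 35
  L = 115
  J = 279 + 6·35 + 4·115 = 949
  M = 290 − 5·35 = 115
  B = 104 + 949 − 3·115 = 708
ΔB = 708 − 1800 = -1092; ΔM = 115 − (-145) = 260
Score = (-3)·(-1092) + 2·260 = 3796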